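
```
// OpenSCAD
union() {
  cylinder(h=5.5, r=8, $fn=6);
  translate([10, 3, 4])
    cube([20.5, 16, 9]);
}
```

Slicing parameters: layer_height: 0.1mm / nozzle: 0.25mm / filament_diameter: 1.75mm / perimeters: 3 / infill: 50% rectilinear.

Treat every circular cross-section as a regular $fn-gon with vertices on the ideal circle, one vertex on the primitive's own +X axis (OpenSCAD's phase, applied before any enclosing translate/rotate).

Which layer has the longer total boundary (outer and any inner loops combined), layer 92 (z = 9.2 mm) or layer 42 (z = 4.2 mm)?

Layer 92 (z = 9.2): the cylinder is absent (z outside [0, 5.5]); the cube at (10, 3) is present — its section is the full 20.5×16 rectangle (perimeter 73.00 mm); Taking the union: only the 20.5×16 cube at (10, 3) is present, so the union is just that shape — boundary = 73.00 mm. So its perimeter = 73.00 mm. Layer 42 (z = 4.2): the r=8 cylinder gives a regular 6-gon of circumradius 8 (constant along its height) (perimeter = 2·6·8.000·sin(180°/6) = 48.00 mm); the cube at (10, 3) (footprint 20.5×16) is included at this height (perimeter 73.00 mm); Combining (union): the 2 present regions are separate (no shared area or edge), so areas and boundary lengths simply add and each stays a separate island — boundary = 121.00 mm. So its perimeter = 121.00 mm. Layer 42 is larger (121.00 vs 73.00 mm).

layer 42 (z = 4.2 mm)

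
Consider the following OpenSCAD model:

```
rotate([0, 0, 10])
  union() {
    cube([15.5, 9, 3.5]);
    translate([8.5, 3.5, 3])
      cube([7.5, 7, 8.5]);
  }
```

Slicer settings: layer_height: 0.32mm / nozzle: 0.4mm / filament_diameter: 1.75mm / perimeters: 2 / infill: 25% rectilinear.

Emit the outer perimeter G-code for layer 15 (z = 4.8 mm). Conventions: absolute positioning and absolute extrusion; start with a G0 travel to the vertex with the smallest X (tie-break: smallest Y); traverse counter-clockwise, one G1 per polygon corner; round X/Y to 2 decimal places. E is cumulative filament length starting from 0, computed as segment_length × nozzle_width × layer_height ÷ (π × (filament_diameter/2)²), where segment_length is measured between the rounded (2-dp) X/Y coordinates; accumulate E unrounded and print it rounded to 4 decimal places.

G0 X6.55 Y11.82 Z4.80
G1 X7.76 Y4.92 E0.3728
G1 X15.15 Y6.23 E0.7722
G1 X13.93 Y13.12 E1.1446
G1 X6.55 Y11.82 E1.5433

At z = 4.8 mm: the cube does not reach this height (z outside [0, 3.5]); the cube at (8.5, 3.5) is present — its section is the full 7.5×7 rectangle; Taking the union: only the 7.5×7 cube at (8.5, 3.5) is present, so the union is just that shape — 1 connected region; (whole slice rotated 10° about Z — lengths, areas and connectivity unchanged). The outline is a single polygon with 4 vertices. Extrusion per mm of travel: 0.4 × 0.32 / (π × 0.875²) = 0.053216. Accumulating E over each segment gives final E = 1.5433.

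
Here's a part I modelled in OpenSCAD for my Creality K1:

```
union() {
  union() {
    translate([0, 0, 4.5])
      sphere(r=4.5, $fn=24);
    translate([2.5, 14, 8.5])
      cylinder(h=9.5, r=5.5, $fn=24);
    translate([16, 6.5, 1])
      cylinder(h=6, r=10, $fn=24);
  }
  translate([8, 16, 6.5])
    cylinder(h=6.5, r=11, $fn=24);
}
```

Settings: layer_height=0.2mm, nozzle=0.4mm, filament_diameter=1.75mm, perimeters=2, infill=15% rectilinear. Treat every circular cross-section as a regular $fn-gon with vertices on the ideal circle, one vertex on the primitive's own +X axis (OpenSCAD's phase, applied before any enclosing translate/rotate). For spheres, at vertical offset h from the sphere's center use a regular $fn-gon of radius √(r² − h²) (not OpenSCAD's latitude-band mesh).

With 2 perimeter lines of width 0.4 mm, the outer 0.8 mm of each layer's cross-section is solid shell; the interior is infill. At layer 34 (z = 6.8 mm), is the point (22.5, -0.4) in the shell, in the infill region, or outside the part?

shell

At z = 6.8 mm: the r=4.5 sphere contributes a regular 24-gon of circumradius √(4.5²−2.3²) = 3.868; the cylinder at (2.5, 14) is not intersected at this z (z outside [8.5, 18]); the r=10 cylinder at (16, 6.5) contributes a regular 24-gon of circumradius 10; Taking the union: the 2 present regions are separate (no shared area or edge), so areas and boundary lengths simply add and each stays a separate island — 2 connected regions; the r=11 cylinder at (8, 16) contributes a regular 24-gon of circumradius 11; Taking the union: the regions partially overlap (shared area 99.11 mm²), so overlapping operands fuse into one piece — 2 connected regions. Overall, the cross-section has 2 separate islands. The nearest boundary edge runs (23.07, -0.57)→(21.00, -2.16); distance from the point to it = 0.48 mm. (Shell/infill is judged within the island containing the point — the largest one.) The point is inside the cross-section, 0.48 mm from the nearest boundary — within the 0.8 mm shell band (2 × 0.4).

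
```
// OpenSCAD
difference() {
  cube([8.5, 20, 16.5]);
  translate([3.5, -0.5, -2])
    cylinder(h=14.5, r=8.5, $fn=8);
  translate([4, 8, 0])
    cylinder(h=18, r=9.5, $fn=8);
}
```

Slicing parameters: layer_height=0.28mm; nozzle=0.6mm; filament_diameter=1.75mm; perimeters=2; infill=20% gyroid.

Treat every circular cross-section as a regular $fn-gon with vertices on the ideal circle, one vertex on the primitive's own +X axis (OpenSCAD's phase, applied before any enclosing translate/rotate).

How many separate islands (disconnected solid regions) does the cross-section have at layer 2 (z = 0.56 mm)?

1

At z = 0.56 mm: the 8.5×20 cube contributes its full rectangle; the cylinder at (3.5, -0.5): section is a regular 8-gon, circumradius r=8.5; the r=9.5 cylinder at (4, 8) gives a regular 8-gon of circumradius 9.5 (constant along its height); After the difference (first − rest): starting from the 8.5×20 cube, the r=8.5 cylinder at (3.5, -0.5) partially overlaps it — only the 60.29 mm² overlap (of its 204.35 mm²) is removed, clipping the outline; the r=9.5 cylinder at (4, 8) partially overlaps it — only the 80.96 mm² overlap (of its 255.27 mm²) is removed, clipping the outline — 1 connected region. Overall, the cross-section is a single solid region. Island count = 1.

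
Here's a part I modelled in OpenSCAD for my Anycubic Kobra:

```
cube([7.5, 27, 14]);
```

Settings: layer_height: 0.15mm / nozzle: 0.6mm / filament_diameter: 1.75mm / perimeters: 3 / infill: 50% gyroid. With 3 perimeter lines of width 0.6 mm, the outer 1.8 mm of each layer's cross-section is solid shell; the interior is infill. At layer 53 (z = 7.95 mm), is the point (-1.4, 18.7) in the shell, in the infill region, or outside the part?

At z = 7.95 mm: the 7.5×27 cube contributes its full rectangle. Overall, the cross-section is a single solid region. The nearest boundary edge runs (0.00, 27.00)→(0.00, 0.00); distance from the point to it = 1.40 mm. The point is not inside any of the regions above, so it lies outside the cross-section (1.40 mm from the nearest boundary).

outside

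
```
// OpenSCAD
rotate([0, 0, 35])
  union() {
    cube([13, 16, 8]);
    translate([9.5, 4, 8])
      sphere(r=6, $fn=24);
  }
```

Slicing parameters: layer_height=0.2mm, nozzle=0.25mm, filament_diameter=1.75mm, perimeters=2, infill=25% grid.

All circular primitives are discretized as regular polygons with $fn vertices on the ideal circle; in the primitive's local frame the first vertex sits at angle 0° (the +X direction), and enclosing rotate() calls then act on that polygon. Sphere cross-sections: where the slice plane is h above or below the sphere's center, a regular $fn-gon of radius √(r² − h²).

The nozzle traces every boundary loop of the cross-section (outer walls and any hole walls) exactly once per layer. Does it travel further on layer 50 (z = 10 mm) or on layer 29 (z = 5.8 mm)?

layer 29 (z = 5.8 mm)

Layer 50 (z = 10): the cube is not intersected at this z (z outside [0, 8]); the r=6 sphere at (9.5, 4) contributes a regular 24-gon of circumradius √(6²−2²) = 5.657 (perimeter = 2·24·5.657·sin(180°/24) = 35.44 mm); Taking the union: only the r=6 sphere at (9.5, 4) is present, so the union is just that shape — boundary = 35.44 mm; (whole slice rotated 35° about Z — lengths, areas and connectivity unchanged). So its perimeter = 35.44 mm. Layer 29 (z = 5.8): the 13×16 cube contributes its full rectangle (perimeter 58.00 mm); the sphere at (9.5, 4): section is a regular 24-gon, circumradius = √(r²−h²) = √(6²−2.2²) = 5.582 (perimeter = 2·24·5.582·sin(180°/24) = 34.97 mm); Combining (union): the regions partially overlap (shared area 76.33 mm²), so the edge portions inside another operand are dropped and the merged outline is re-measured after clipping — boundary = 60.29 mm; (rotated 35° about Z; rotation is an isometry so areas/perimeters/island counts are preserved). So its perimeter = 60.29 mm. Layer 29 is larger (60.29 vs 35.44 mm).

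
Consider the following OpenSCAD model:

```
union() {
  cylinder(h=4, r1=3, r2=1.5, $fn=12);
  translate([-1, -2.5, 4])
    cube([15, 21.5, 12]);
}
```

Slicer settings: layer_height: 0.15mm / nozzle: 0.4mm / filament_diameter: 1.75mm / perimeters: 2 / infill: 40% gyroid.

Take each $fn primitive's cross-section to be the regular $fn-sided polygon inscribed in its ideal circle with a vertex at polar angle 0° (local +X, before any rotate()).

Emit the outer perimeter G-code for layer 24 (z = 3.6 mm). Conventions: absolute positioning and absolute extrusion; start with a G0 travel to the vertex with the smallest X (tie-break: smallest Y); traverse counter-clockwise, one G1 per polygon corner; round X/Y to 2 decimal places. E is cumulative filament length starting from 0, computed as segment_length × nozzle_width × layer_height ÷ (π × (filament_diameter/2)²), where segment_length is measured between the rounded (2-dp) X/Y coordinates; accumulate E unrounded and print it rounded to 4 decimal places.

At z = 3.6 mm: the cone contributes a regular 12-gon of circumradius 1.650 (interpolated between r1=3 and r2=1.5 at t=0.900); the cube at (-1, -2.5) is absent (z outside [4, 16]); Taking the union: only the cone is present, so the union is just that shape — 1 connected region. The outline is a single polygon with 12 vertices. Extrusion per mm of travel: 0.4 × 0.15 / (π × 0.875²) = 0.024945. Accumulating E over each segment gives final E = 0.2558.

G0 X-1.65 Y0.00 Z3.60
G1 X-1.43 Y-0.82 E0.0212
G1 X-0.83 Y-1.43 E0.0425
G1 X0.00 Y-1.65 E0.0639
G1 X0.83 Y-1.43 E0.0854
G1 X1.43 Y-0.83 E0.1065
G1 X1.65 Y0.00 E0.1279
G1 X1.43 Y0.82 E0.1491
G1 X0.83 Y1.43 E0.1705
G1 X0.00 Y1.65 E0.1919
G1 X-0.82 Y1.43 E0.2131
G1 X-1.43 Y0.82 E0.2346
G1 X-1.65 Y0.00 E0.2558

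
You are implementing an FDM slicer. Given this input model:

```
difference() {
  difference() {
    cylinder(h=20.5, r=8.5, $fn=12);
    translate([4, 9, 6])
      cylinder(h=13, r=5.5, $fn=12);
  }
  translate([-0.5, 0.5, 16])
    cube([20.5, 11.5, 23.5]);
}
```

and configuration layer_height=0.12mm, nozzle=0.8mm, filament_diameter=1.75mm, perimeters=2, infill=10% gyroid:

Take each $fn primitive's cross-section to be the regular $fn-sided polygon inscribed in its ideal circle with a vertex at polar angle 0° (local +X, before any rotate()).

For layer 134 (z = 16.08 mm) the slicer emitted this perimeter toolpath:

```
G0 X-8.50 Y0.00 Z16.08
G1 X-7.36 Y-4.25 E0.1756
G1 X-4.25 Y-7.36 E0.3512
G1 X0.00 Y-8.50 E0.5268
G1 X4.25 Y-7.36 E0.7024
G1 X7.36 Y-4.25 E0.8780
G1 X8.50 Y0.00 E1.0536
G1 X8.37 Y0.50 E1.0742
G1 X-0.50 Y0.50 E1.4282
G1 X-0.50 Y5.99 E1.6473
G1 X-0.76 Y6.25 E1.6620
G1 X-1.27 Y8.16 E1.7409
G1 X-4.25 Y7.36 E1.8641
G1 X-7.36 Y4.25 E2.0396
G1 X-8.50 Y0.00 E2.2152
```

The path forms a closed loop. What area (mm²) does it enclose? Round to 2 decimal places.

Apply the shoelace formula to the sequence of (X, Y) vertices; enclosed area = 161.69 mm².

161.69 mm²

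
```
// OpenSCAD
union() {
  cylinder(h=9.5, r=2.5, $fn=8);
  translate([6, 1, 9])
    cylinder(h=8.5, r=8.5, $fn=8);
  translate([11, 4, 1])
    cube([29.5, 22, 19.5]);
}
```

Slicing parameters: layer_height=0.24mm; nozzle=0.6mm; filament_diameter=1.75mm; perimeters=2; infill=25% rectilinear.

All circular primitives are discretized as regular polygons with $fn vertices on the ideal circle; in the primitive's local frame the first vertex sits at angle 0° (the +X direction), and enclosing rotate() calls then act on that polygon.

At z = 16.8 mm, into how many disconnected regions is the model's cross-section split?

At z = 16.8 mm: the cylinder is absent (z outside [0, 9.5]); the r=8.5 cylinder at (6, 1) contributes a regular 8-gon of circumradius 8.5; the cube at (11, 4) is present — its section is the full 29.5×22 rectangle; Taking the union: the regions partially overlap (shared area 5.13 mm²), so overlapping operands fuse into one piece — 1 connected region. The result has 1 disconnected region.

1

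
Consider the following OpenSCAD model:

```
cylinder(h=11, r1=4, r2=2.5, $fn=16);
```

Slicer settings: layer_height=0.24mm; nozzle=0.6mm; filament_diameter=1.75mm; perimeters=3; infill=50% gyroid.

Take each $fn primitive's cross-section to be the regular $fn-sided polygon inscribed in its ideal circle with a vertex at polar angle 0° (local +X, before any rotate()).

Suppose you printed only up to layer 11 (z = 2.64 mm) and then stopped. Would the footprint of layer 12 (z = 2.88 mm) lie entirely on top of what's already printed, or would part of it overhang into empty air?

entirely on top

Compare the two slices. At z = 2.64: the cone: at t=0.240 of its height the radius interpolates to r₁+(r₂−r₁)t = 3.640, giving a regular 16-gon of that circumradius (area = (16/2)·3.640²·sin(360°/16) = 40.56 mm²). At z = 2.88: the cone contributes a regular 16-gon of circumradius 3.607 (interpolated between r1=4 and r2=2.5 at t=0.262) (area = (16/2)·3.607²·sin(360°/16) = 39.84 mm²). Checking containment: the cross-section at z = 2.88 is a subset of the cross-section at z = 2.64.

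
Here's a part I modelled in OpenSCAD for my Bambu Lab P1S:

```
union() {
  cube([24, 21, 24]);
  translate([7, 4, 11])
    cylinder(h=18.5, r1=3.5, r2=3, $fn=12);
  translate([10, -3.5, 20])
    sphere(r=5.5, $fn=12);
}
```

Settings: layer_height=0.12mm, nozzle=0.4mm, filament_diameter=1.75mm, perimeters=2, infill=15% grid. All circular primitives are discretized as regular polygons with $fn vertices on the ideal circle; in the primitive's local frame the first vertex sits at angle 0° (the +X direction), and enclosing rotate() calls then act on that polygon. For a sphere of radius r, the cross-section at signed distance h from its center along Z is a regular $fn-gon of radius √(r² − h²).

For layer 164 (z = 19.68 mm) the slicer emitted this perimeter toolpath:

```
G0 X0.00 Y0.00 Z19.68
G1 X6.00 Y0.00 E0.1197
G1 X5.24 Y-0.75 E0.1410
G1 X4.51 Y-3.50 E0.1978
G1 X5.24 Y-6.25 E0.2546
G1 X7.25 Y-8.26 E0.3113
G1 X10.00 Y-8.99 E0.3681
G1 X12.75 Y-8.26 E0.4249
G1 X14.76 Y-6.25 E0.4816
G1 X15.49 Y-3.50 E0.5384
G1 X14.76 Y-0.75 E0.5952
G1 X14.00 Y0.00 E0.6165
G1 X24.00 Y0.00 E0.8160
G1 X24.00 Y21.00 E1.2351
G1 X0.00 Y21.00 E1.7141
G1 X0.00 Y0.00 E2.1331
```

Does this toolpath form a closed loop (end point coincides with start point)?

Start point (G0): (0.00, 0.00). End point (last G1): the path returns to the start — closed.

yes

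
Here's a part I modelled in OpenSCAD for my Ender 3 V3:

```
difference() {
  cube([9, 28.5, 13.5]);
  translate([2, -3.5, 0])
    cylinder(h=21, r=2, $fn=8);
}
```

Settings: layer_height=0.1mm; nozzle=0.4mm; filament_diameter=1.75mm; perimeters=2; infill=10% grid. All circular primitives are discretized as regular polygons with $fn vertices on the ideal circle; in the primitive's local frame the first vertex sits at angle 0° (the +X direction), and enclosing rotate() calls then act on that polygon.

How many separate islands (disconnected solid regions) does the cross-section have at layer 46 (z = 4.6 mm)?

1

At z = 4.6 mm: the 9×28.5 cube contributes its full rectangle; the r=2 cylinder at (2, -3.5) contributes a regular 8-gon of circumradius 2; Subtracting the remaining from the first: starting from the 9×28.5 cube, the r=2 cylinder at (2, -3.5) misses the remaining region (no effect) — 1 connected region. Overall, the cross-section is a single solid region. Island count = 1.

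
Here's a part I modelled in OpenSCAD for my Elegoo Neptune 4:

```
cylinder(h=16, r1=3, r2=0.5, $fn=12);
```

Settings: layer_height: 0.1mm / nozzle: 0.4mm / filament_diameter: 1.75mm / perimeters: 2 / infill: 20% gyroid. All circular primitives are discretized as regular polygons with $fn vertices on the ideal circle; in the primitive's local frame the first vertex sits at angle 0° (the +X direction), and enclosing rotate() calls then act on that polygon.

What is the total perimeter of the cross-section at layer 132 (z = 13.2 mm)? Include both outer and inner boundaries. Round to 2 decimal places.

5.82 mm

At z = 13.2 mm: the cone: at t=0.825 of its height the radius interpolates to r₁+(r₂−r₁)t = 0.938, giving a regular 12-gon of that circumradius (perimeter = 2·12·0.938·sin(180°/12) = 5.82 mm). Overall, the cross-section is a single solid region. Total boundary length (outer) = 5.82 mm.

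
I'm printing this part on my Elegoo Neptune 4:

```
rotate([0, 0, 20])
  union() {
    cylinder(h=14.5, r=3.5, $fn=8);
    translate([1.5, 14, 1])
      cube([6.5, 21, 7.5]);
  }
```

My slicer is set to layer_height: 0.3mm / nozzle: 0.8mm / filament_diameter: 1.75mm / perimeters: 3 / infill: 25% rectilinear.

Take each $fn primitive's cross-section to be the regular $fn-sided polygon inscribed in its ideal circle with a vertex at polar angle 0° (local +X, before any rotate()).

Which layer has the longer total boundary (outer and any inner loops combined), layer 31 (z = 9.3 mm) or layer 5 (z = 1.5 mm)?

Layer 31 (z = 9.3): the cylinder: section is a regular 8-gon, circumradius r=3.5 (perimeter = 2·8·3.500·sin(180°/8) = 21.43 mm); the cube at (1.5, 14) does not reach this height (z outside [1, 8.5]); Combining (union): only the r=3.5 cylinder is present, so the union is just that shape — boundary = 21.43 mm; (whole slice rotated 20° about Z — lengths, areas and connectivity unchanged). So its perimeter = 21.43 mm. Layer 5 (z = 1.5): the cylinder: section is a regular 8-gon, circumradius r=3.5 (perimeter = 2·8·3.500·sin(180°/8) = 21.43 mm); the cube at (1.5, 14) (footprint 6.5×21) is included at this height (perimeter 55.00 mm); Taking the union: the 2 present regions are separate (no shared area or edge), so areas and boundary lengths simply add and each stays a separate island — boundary = 76.43 mm; (whole slice rotated 20° about Z — lengths, areas and connectivity unchanged). So its perimeter = 76.43 mm. Layer 5 is larger (76.43 vs 21.43 mm).

layer 5 (z = 1.5 mm)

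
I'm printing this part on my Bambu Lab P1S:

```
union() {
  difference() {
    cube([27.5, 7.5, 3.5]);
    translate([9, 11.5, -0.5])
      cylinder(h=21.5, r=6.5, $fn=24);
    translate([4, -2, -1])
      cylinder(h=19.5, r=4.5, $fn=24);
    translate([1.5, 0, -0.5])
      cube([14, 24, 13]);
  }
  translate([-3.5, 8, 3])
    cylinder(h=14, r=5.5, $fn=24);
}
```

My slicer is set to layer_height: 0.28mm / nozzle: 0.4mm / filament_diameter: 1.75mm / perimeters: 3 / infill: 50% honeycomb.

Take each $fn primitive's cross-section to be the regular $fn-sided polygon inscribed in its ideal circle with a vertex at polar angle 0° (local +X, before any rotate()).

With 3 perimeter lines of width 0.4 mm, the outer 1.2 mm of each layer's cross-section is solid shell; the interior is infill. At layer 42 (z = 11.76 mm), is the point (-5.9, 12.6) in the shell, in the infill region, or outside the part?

shell

At z = 11.76 mm: the cube is absent (z outside [0, 3.5]); the r=6.5 cylinder at (9, 11.5) contributes a regular 24-gon of circumradius 6.5; the cylinder at (4, -2): section is a regular 24-gon, circumradius r=4.5; the cube at (1.5, 0) (footprint 14×24) is included at this height; Subtracting the remaining from the first: the first operand is absent here, so nothing remains; the r=5.5 cylinder at (-3.5, 8) contributes a regular 24-gon of circumradius 5.5; Combining (union): only the r=5.5 cylinder at (-3.5, 8) is present, so the union is just that shape — 1 connected region. Overall, the cross-section is a single solid region. The nearest boundary edge runs (-4.92, 13.31)→(-6.25, 12.76); distance from the point to it = 0.28 mm. The point is inside the cross-section, 0.28 mm from the nearest boundary — within the 1.2 mm shell band (3 × 0.4).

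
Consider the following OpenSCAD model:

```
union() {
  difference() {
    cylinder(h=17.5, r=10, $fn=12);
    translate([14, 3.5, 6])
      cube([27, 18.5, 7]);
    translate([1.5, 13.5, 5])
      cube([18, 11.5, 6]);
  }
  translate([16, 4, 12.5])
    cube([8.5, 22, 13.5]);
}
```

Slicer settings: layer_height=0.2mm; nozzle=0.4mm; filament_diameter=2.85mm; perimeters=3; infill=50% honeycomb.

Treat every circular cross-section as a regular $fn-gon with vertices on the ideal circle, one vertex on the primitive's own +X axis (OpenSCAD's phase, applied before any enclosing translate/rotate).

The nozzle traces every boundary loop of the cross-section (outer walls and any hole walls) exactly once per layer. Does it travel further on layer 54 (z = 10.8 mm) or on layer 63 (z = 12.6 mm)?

Layer 54 (z = 10.8): the r=10 cylinder gives a regular 12-gon of circumradius 10 (constant along its height) (perimeter = 2·12·10.000·sin(180°/12) = 62.12 mm); the cube at (14, 3.5) is present — its section is the full 27×18.5 rectangle (perimeter 91.00 mm); the cube at (1.5, 13.5) is present — its section is the full 18×11.5 rectangle (perimeter 59.00 mm); Taking the first minus the rest: starting from the r=10 cylinder, the 27×18.5 cube at (14, 3.5) misses the remaining region (no effect); the 18×11.5 cube at (1.5, 13.5) misses the remaining region (no effect) — boundary = 62.12 mm; the cube at (16, 4) is not intersected at this z (z outside [12.5, 26]); Merging all regions: only that combined region is present, so the union is just that shape — boundary = 62.12 mm. So its perimeter = 62.12 mm. Layer 63 (z = 12.6): the cylinder: section is a regular 12-gon, circumradius r=10 (perimeter = 2·12·10.000·sin(180°/12) = 62.12 mm); the cube at (14, 3.5) is present — its section is the full 27×18.5 rectangle (perimeter 91.00 mm); the cube at (1.5, 13.5) does not reach this height (z outside [5, 11]); Taking the first minus the rest: starting from the r=10 cylinder, the 27×18.5 cube at (14, 3.5) misses the remaining region (no effect) — boundary = 62.12 mm; the cube at (16, 4) (footprint 8.5×22) is included at this height (perimeter 61.00 mm); Merging all regions: the 2 present regions are separate (no shared area or edge), so areas and boundary lengths simply add and each stays a separate island — boundary = 123.12 mm. So its perimeter = 123.12 mm. Layer 63 is larger (123.12 vs 62.12 mm).

layer 63 (z = 12.6 mm)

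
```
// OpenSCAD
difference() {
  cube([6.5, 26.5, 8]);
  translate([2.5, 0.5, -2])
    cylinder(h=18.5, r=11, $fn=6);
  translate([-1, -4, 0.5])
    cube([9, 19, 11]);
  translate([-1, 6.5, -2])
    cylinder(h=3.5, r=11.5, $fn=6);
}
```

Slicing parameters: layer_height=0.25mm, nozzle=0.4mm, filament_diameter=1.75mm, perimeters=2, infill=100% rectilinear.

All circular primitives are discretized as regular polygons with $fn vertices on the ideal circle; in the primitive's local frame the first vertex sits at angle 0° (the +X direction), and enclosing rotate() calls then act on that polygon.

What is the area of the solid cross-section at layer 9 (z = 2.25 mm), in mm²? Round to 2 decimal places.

74.75 mm²

At z = 2.25 mm: the cube is present — its section is the full 6.5×26.5 rectangle (area 172.25 mm²); the r=11 cylinder at (2.5, 0.5) gives a regular 6-gon of circumradius 11 (constant along its height) (area = (6/2)·11.000²·sin(360°/6) = 314.37 mm²); the cube at (-1, -4) is present — its section is the full 9×19 rectangle (area 171.00 mm²); the cylinder at (-1, 6.5) does not reach this height (z outside [-2, 1.5]); Subtracting the remaining from the first: starting from the 6.5×26.5 cube (172.25 mm²), the r=11 cylinder at (2.5, 0.5) partially overlaps it — only the 65.17 mm² overlap (of its 314.37 mm²) is removed, clipping the outline; the 9×19 cube at (-1, -4) partially overlaps it — only the 32.33 mm² overlap (of its 171.00 mm²) is removed, clipping the outline — area = 74.75 mm². Overall, the cross-section is a single solid region. Net area = 74.75 mm².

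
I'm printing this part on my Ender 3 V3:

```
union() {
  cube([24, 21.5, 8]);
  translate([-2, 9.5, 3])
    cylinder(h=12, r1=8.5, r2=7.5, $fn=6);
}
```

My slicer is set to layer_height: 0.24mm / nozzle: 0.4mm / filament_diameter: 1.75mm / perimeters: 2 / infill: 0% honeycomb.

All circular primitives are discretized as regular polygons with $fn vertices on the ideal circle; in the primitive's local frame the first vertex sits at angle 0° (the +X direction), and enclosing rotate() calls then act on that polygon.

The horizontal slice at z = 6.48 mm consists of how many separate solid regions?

At z = 6.48 mm: the 24×21.5 cube contributes its full rectangle; the cone at (-2, 9.5): at t=0.290 of its height the radius interpolates to r₁+(r₂−r₁)t = 8.210, giving a regular 6-gon of that circumradius; Merging all regions: the regions partially overlap (shared area 59.12 mm²), so overlapping operands fuse into one piece — 1 connected region. The result has 1 disconnected region.

1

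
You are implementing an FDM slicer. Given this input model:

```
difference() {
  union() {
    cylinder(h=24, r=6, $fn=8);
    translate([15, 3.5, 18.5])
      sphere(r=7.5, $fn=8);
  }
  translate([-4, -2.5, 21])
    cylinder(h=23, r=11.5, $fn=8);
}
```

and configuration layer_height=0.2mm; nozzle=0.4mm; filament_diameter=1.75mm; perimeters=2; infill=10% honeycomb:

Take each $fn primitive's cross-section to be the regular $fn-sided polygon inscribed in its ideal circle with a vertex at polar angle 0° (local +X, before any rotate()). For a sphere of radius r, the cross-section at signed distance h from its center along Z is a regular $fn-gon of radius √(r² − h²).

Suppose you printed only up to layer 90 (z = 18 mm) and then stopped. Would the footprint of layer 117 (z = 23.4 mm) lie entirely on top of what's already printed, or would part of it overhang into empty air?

Compare the two slices. At z = 18: the r=6 cylinder contributes a regular 8-gon of circumradius 6 (area = (8/2)·6.000²·sin(360°/8) = 101.82 mm²); the sphere at (15, 3.5): section is a regular 8-gon, circumradius = √(r²−h²) = √(7.5²−0.5²) = 7.483 (area = (8/2)·7.483²·sin(360°/8) = 158.39 mm²); Taking the union: the 2 present regions are separate (no shared area or edge), so areas and boundary lengths simply add and each stays a separate island — area = 260.22 mm²; the cylinder at (-4, -2.5) is not intersected at this z (z outside [21, 44]); Subtracting the remaining from the first: none of the subtracted shapes is present at this height, so that combined region is unchanged — area = 260.22 mm². At z = 23.4: the r=6 cylinder gives a regular 8-gon of circumradius 6 (constant along its height) (area = (8/2)·6.000²·sin(360°/8) = 101.82 mm²); the sphere at (15, 3.5): section is a regular 8-gon, circumradius = √(r²−h²) = √(7.5²−4.9²) = 5.678 (area = (8/2)·5.678²·sin(360°/8) = 91.19 mm²); Taking the union: the 2 present regions are separate (no shared area or edge), so areas and boundary lengths simply add and each stays a separate island — area = 193.01 mm²; the r=11.5 cylinder at (-4, -2.5) gives a regular 8-gon of circumradius 11.5 (constant along its height) (area = (8/2)·11.500²·sin(360°/8) = 374.06 mm²); Subtracting the remaining from the first: starting from the result so far (193.01 mm²), the r=11.5 cylinder at (-4, -2.5) partially overlaps it — only the 101.82 mm² overlap (of its 374.06 mm²) is removed, clipping the outline — area = 91.19 mm². Checking containment: the cross-section at z = 23.4 is a subset of the cross-section at z = 18.

entirely on top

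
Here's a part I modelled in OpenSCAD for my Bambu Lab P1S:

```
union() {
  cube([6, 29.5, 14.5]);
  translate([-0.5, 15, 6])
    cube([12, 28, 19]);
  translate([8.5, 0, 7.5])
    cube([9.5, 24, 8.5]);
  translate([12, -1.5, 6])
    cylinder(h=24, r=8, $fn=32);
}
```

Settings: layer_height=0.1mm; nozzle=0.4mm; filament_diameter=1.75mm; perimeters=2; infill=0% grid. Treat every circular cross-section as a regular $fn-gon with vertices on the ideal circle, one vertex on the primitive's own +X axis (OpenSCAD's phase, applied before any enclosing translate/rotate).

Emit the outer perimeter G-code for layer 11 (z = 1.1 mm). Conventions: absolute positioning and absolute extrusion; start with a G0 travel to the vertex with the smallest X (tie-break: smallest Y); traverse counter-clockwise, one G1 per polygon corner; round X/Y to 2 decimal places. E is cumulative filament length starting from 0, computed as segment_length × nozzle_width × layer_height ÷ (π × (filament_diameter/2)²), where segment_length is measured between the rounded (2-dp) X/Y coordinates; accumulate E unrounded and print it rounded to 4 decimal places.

G0 X0.00 Y0.00 Z1.10
G1 X6.00 Y0.00 E0.0998
G1 X6.00 Y29.50 E0.5904
G1 X0.00 Y29.50 E0.6901
G1 X0.00 Y0.00 E1.1807

At z = 1.1 mm: the cube is present — its section is the full 6×29.5 rectangle; the cube at (-0.5, 15) is not intersected at this z (z outside [6, 25]); the cube at (8.5, 0) is absent (z outside [7.5, 16]); the cylinder at (12, -1.5) is absent (z outside [6, 30]); Combining (union): only the 6×29.5 cube is present, so the union is just that shape — 1 connected region. The outline is a single polygon with 4 vertices. Extrusion per mm of travel: 0.4 × 0.1 / (π × 0.875²) = 0.016630. Accumulating E over each segment gives final E = 1.1807.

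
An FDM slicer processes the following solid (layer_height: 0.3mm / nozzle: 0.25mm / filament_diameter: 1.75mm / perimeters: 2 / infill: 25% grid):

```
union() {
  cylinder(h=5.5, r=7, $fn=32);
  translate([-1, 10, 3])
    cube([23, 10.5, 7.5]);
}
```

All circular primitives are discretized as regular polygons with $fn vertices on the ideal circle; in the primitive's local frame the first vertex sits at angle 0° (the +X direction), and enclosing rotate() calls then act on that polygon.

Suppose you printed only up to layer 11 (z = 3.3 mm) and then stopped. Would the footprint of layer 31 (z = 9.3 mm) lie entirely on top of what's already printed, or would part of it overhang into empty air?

Compare the two slices. At z = 3.3: the r=7 cylinder contributes a regular 32-gon of circumradius 7 (area = (32/2)·7.000²·sin(360°/32) = 152.95 mm²); the cube at (-1, 10) (footprint 23×10.5) is included at this height (area 241.50 mm²); Combining (union): the 2 present regions are separate (no shared area or edge), so areas and boundary lengths simply add and each stays a separate island — area = 394.45 mm². At z = 9.3: the cylinder is not intersected at this z (z outside [0, 5.5]); the cube at (-1, 10) is present — its section is the full 23×10.5 rectangle (area 241.50 mm²); Merging all regions: only the 23×10.5 cube at (-1, 10) is present, so the union is just that shape — area = 241.50 mm². Checking containment: the cross-section at z = 9.3 is a subset of the cross-section at z = 3.3.

entirely on top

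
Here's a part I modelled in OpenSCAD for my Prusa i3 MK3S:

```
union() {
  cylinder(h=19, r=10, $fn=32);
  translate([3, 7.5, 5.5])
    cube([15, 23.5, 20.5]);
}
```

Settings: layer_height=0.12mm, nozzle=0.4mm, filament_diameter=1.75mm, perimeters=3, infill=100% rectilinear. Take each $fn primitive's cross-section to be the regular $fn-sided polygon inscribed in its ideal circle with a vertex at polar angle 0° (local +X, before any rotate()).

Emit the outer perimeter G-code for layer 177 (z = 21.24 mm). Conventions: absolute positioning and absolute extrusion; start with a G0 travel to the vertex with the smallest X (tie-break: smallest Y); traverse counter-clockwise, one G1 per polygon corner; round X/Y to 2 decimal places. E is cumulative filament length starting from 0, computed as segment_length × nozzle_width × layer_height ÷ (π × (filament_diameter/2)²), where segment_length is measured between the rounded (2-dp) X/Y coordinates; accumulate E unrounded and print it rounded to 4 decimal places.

G0 X3.00 Y7.50 Z21.24
G1 X18.00 Y7.50 E0.2993
G1 X18.00 Y31.00 E0.7683
G1 X3.00 Y31.00 E1.0677
G1 X3.00 Y7.50 E1.5366

At z = 21.24 mm: the cylinder does not reach this height (z outside [0, 19]); the cube at (3, 7.5) is present — its section is the full 15×23.5 rectangle; Taking the union: only the 15×23.5 cube at (3, 7.5) is present, so the union is just that shape — 1 connected region. The outline is a single polygon with 4 vertices. Extrusion per mm of travel: 0.4 × 0.12 / (π × 0.875²) = 0.019956. Accumulating E over each segment gives final E = 1.5366.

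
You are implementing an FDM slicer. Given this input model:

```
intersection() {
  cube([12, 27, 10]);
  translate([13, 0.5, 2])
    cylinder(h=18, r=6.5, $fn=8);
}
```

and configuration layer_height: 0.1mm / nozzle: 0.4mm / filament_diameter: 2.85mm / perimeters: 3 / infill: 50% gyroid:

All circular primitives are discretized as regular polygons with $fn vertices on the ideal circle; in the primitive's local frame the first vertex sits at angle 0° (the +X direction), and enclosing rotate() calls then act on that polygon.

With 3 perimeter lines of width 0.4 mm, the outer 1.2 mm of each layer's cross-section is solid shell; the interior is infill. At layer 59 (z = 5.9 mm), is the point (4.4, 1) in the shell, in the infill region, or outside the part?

At z = 5.9 mm: the cube (footprint 12×27) is included at this height; the r=6.5 cylinder at (13, 0.5) contributes a regular 8-gon of circumradius 6.5; Taking the intersection: the r=6.5 cylinder at (13, 0.5) partially overlaps the 12×27 cube; clipping to the common part keeps 26.28 mm² — 1 connected region. Overall, the cross-section is a single solid region. The nearest boundary edge runs (6.71, 0.00)→(6.50, 0.50); distance from the point to it = 2.16 mm. The point is not inside any of the regions above, so it lies outside the cross-section (2.16 mm from the nearest boundary).

outside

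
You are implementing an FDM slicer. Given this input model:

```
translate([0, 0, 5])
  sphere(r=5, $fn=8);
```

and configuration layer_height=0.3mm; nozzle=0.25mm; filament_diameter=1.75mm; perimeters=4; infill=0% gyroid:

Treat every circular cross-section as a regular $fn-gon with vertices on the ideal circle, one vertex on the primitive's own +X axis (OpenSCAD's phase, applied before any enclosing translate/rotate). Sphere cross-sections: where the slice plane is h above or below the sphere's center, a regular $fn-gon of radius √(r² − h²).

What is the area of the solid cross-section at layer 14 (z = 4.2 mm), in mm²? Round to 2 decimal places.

At z = 4.2 mm: the sphere: section is a regular 8-gon, circumradius = √(r²−h²) = √(5²−0.8²) = 4.936 (area = (8/2)·4.936²·sin(360°/8) = 68.90 mm²). Overall, the cross-section is a single solid region. Net area = 68.90 mm².

68.90 mm²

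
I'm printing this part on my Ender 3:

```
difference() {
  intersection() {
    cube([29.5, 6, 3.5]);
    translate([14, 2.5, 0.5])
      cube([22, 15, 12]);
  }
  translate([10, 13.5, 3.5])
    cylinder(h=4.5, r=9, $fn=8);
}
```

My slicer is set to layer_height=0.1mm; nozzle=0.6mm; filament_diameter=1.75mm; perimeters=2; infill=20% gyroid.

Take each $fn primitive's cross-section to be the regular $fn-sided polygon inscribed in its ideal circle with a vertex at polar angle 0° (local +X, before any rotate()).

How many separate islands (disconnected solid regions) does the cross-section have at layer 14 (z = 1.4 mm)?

1

At z = 1.4 mm: the 29.5×6 cube contributes its full rectangle; the 22×15 cube at (14, 2.5) contributes its full rectangle; Keeping only the common overlap: the 22×15 cube at (14, 2.5) partially overlaps the 29.5×6 cube; clipping to the common part keeps 54.25 mm² — 1 connected region; the cylinder at (10, 13.5) does not reach this height (z outside [3.5, 8]); Subtracting the remaining from the first: none of the subtracted shapes is present at this height, so that combined region is unchanged — 1 connected region. Overall, the cross-section is a single solid region. Island count = 1.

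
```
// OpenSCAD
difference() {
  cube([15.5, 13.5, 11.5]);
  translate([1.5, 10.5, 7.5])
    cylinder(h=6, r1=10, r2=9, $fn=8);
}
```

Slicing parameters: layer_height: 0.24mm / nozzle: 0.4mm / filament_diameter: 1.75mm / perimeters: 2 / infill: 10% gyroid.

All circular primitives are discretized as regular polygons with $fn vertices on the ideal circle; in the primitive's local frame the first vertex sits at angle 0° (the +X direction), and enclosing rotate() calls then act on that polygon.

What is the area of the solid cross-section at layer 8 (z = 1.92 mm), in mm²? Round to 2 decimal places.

209.25 mm²

At z = 1.92 mm: the cube is present — its section is the full 15.5×13.5 rectangle (area 209.25 mm²); the cone at (1.5, 10.5) is not intersected at this z (z outside [7.5, 13.5]); Subtracting the remaining from the first: none of the subtracted shapes is present at this height, so the 15.5×13.5 cube is unchanged — area = 209.25 mm². Overall, the cross-section is a single solid region. Net area = 209.25 mm².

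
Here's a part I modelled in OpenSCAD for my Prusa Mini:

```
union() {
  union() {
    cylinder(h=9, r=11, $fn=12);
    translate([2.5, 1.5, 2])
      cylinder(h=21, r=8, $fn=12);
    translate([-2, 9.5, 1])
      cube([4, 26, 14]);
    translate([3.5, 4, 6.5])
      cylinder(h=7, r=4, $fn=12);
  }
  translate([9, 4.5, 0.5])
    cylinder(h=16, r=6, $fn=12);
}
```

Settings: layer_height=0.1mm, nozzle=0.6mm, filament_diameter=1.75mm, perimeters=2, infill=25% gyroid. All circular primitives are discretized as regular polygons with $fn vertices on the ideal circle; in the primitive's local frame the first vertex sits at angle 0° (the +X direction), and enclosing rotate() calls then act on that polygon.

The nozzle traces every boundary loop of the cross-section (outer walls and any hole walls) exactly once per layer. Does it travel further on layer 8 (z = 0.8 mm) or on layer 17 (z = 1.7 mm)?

Layer 8 (z = 0.8): the r=11 cylinder gives a regular 12-gon of circumradius 11 (constant along its height) (perimeter = 2·12·11.000·sin(180°/12) = 68.33 mm); the cylinder at (2.5, 1.5) does not reach this height (z outside [2, 23]); the cube at (-2, 9.5) is not intersected at this z (z outside [1, 15]); the cylinder at (3.5, 4) does not reach this height (z outside [6.5, 13.5]); Merging all regions: only the r=11 cylinder is present, so the union is just that shape — boundary = 68.33 mm; the r=6 cylinder at (9, 4.5) contributes a regular 12-gon of circumradius 6 (perimeter = 2·12·6.000·sin(180°/12) = 37.27 mm); Taking the union: the regions partially overlap (shared area 55.59 mm²), so the edge portions inside another operand are dropped and the merged outline is re-measured after clipping — boundary = 76.53 mm. So its perimeter = 76.53 mm. Layer 17 (z = 1.7): the cylinder: section is a regular 12-gon, circumradius r=11 (perimeter = 2·12·11.000·sin(180°/12) = 68.33 mm); the cylinder at (2.5, 1.5) is absent (z outside [2, 23]); the 4×26 cube at (-2, 9.5) contributes its full rectangle (perimeter 60.00 mm); the cylinder at (3.5, 4) is absent (z outside [6.5, 13.5]); Merging all regions: the regions partially overlap (shared area 4.93 mm²), so the edge portions inside another operand are dropped and the merged outline is re-measured after clipping — boundary = 118.26 mm; the cylinder at (9, 4.5): section is a regular 12-gon, circumradius r=6 (perimeter = 2·12·6.000·sin(180°/12) = 37.27 mm); Taking the union: the regions partially overlap (shared area 55.59 mm²), so the edge portions inside another operand are dropped and the merged outline is re-measured after clipping — boundary = 126.46 mm. So its perimeter = 126.46 mm. Layer 17 is larger (126.46 vs 76.53 mm).

layer 17 (z = 1.7 mm)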